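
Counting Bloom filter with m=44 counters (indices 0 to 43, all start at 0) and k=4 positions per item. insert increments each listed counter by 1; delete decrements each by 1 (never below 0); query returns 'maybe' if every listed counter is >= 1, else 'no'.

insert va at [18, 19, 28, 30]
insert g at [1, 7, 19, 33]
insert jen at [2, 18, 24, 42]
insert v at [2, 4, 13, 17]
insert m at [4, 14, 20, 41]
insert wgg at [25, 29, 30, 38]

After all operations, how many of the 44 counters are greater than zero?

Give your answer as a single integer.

Step 1: insert va at [18, 19, 28, 30] -> counters=[0,0,0,0,0,0,0,0,0,0,0,0,0,0,0,0,0,0,1,1,0,0,0,0,0,0,0,0,1,0,1,0,0,0,0,0,0,0,0,0,0,0,0,0]
Step 2: insert g at [1, 7, 19, 33] -> counters=[0,1,0,0,0,0,0,1,0,0,0,0,0,0,0,0,0,0,1,2,0,0,0,0,0,0,0,0,1,0,1,0,0,1,0,0,0,0,0,0,0,0,0,0]
Step 3: insert jen at [2, 18, 24, 42] -> counters=[0,1,1,0,0,0,0,1,0,0,0,0,0,0,0,0,0,0,2,2,0,0,0,0,1,0,0,0,1,0,1,0,0,1,0,0,0,0,0,0,0,0,1,0]
Step 4: insert v at [2, 4, 13, 17] -> counters=[0,1,2,0,1,0,0,1,0,0,0,0,0,1,0,0,0,1,2,2,0,0,0,0,1,0,0,0,1,0,1,0,0,1,0,0,0,0,0,0,0,0,1,0]
Step 5: insert m at [4, 14, 20, 41] -> counters=[0,1,2,0,2,0,0,1,0,0,0,0,0,1,1,0,0,1,2,2,1,0,0,0,1,0,0,0,1,0,1,0,0,1,0,0,0,0,0,0,0,1,1,0]
Step 6: insert wgg at [25, 29, 30, 38] -> counters=[0,1,2,0,2,0,0,1,0,0,0,0,0,1,1,0,0,1,2,2,1,0,0,0,1,1,0,0,1,1,2,0,0,1,0,0,0,0,1,0,0,1,1,0]
Final counters=[0,1,2,0,2,0,0,1,0,0,0,0,0,1,1,0,0,1,2,2,1,0,0,0,1,1,0,0,1,1,2,0,0,1,0,0,0,0,1,0,0,1,1,0] -> 19 nonzero

Answer: 19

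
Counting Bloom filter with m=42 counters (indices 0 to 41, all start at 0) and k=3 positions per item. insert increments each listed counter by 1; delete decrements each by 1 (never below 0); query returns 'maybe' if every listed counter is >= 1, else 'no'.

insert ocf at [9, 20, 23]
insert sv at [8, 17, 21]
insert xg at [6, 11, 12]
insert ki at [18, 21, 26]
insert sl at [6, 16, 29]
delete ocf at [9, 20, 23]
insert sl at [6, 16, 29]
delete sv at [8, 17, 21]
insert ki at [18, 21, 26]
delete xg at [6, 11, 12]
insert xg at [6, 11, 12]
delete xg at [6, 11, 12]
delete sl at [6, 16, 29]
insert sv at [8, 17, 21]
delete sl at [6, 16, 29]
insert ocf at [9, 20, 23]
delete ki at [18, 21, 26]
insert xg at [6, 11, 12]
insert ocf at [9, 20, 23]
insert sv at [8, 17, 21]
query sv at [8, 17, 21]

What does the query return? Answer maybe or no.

Answer: maybe

Derivation:
Step 1: insert ocf at [9, 20, 23] -> counters=[0,0,0,0,0,0,0,0,0,1,0,0,0,0,0,0,0,0,0,0,1,0,0,1,0,0,0,0,0,0,0,0,0,0,0,0,0,0,0,0,0,0]
Step 2: insert sv at [8, 17, 21] -> counters=[0,0,0,0,0,0,0,0,1,1,0,0,0,0,0,0,0,1,0,0,1,1,0,1,0,0,0,0,0,0,0,0,0,0,0,0,0,0,0,0,0,0]
Step 3: insert xg at [6, 11, 12] -> counters=[0,0,0,0,0,0,1,0,1,1,0,1,1,0,0,0,0,1,0,0,1,1,0,1,0,0,0,0,0,0,0,0,0,0,0,0,0,0,0,0,0,0]
Step 4: insert ki at [18, 21, 26] -> counters=[0,0,0,0,0,0,1,0,1,1,0,1,1,0,0,0,0,1,1,0,1,2,0,1,0,0,1,0,0,0,0,0,0,0,0,0,0,0,0,0,0,0]
Step 5: insert sl at [6, 16, 29] -> counters=[0,0,0,0,0,0,2,0,1,1,0,1,1,0,0,0,1,1,1,0,1,2,0,1,0,0,1,0,0,1,0,0,0,0,0,0,0,0,0,0,0,0]
Step 6: delete ocf at [9, 20, 23] -> counters=[0,0,0,0,0,0,2,0,1,0,0,1,1,0,0,0,1,1,1,0,0,2,0,0,0,0,1,0,0,1,0,0,0,0,0,0,0,0,0,0,0,0]
Step 7: insert sl at [6, 16, 29] -> counters=[0,0,0,0,0,0,3,0,1,0,0,1,1,0,0,0,2,1,1,0,0,2,0,0,0,0,1,0,0,2,0,0,0,0,0,0,0,0,0,0,0,0]
Step 8: delete sv at [8, 17, 21] -> counters=[0,0,0,0,0,0,3,0,0,0,0,1,1,0,0,0,2,0,1,0,0,1,0,0,0,0,1,0,0,2,0,0,0,0,0,0,0,0,0,0,0,0]
Step 9: insert ki at [18, 21, 26] -> counters=[0,0,0,0,0,0,3,0,0,0,0,1,1,0,0,0,2,0,2,0,0,2,0,0,0,0,2,0,0,2,0,0,0,0,0,0,0,0,0,0,0,0]
Step 10: delete xg at [6, 11, 12] -> counters=[0,0,0,0,0,0,2,0,0,0,0,0,0,0,0,0,2,0,2,0,0,2,0,0,0,0,2,0,0,2,0,0,0,0,0,0,0,0,0,0,0,0]
Step 11: insert xg at [6, 11, 12] -> counters=[0,0,0,0,0,0,3,0,0,0,0,1,1,0,0,0,2,0,2,0,0,2,0,0,0,0,2,0,0,2,0,0,0,0,0,0,0,0,0,0,0,0]
Step 12: delete xg at [6, 11, 12] -> counters=[0,0,0,0,0,0,2,0,0,0,0,0,0,0,0,0,2,0,2,0,0,2,0,0,0,0,2,0,0,2,0,0,0,0,0,0,0,0,0,0,0,0]
Step 13: delete sl at [6, 16, 29] -> counters=[0,0,0,0,0,0,1,0,0,0,0,0,0,0,0,0,1,0,2,0,0,2,0,0,0,0,2,0,0,1,0,0,0,0,0,0,0,0,0,0,0,0]
Step 14: insert sv at [8, 17, 21] -> counters=[0,0,0,0,0,0,1,0,1,0,0,0,0,0,0,0,1,1,2,0,0,3,0,0,0,0,2,0,0,1,0,0,0,0,0,0,0,0,0,0,0,0]
Step 15: delete sl at [6, 16, 29] -> counters=[0,0,0,0,0,0,0,0,1,0,0,0,0,0,0,0,0,1,2,0,0,3,0,0,0,0,2,0,0,0,0,0,0,0,0,0,0,0,0,0,0,0]
Step 16: insert ocf at [9, 20, 23] -> counters=[0,0,0,0,0,0,0,0,1,1,0,0,0,0,0,0,0,1,2,0,1,3,0,1,0,0,2,0,0,0,0,0,0,0,0,0,0,0,0,0,0,0]
Step 17: delete ki at [18, 21, 26] -> counters=[0,0,0,0,0,0,0,0,1,1,0,0,0,0,0,0,0,1,1,0,1,2,0,1,0,0,1,0,0,0,0,0,0,0,0,0,0,0,0,0,0,0]
Step 18: insert xg at [6, 11, 12] -> counters=[0,0,0,0,0,0,1,0,1,1,0,1,1,0,0,0,0,1,1,0,1,2,0,1,0,0,1,0,0,0,0,0,0,0,0,0,0,0,0,0,0,0]
Step 19: insert ocf at [9, 20, 23] -> counters=[0,0,0,0,0,0,1,0,1,2,0,1,1,0,0,0,0,1,1,0,2,2,0,2,0,0,1,0,0,0,0,0,0,0,0,0,0,0,0,0,0,0]
Step 20: insert sv at [8, 17, 21] -> counters=[0,0,0,0,0,0,1,0,2,2,0,1,1,0,0,0,0,2,1,0,2,3,0,2,0,0,1,0,0,0,0,0,0,0,0,0,0,0,0,0,0,0]
Query sv: check counters[8]=2 counters[17]=2 counters[21]=3 -> maybe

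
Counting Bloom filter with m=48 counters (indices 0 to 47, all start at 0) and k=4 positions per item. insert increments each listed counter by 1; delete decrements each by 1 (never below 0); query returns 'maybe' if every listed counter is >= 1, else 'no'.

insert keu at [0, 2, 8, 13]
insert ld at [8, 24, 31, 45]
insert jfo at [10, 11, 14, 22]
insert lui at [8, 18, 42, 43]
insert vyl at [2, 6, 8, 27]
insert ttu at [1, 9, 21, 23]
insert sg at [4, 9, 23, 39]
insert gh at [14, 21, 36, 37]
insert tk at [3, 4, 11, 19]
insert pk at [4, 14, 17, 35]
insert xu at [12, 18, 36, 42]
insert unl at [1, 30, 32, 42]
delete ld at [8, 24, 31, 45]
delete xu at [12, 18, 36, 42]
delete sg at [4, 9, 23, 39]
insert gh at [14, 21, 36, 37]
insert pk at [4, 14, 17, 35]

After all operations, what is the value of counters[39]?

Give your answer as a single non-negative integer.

Step 1: insert keu at [0, 2, 8, 13] -> counters=[1,0,1,0,0,0,0,0,1,0,0,0,0,1,0,0,0,0,0,0,0,0,0,0,0,0,0,0,0,0,0,0,0,0,0,0,0,0,0,0,0,0,0,0,0,0,0,0]
Step 2: insert ld at [8, 24, 31, 45] -> counters=[1,0,1,0,0,0,0,0,2,0,0,0,0,1,0,0,0,0,0,0,0,0,0,0,1,0,0,0,0,0,0,1,0,0,0,0,0,0,0,0,0,0,0,0,0,1,0,0]
Step 3: insert jfo at [10, 11, 14, 22] -> counters=[1,0,1,0,0,0,0,0,2,0,1,1,0,1,1,0,0,0,0,0,0,0,1,0,1,0,0,0,0,0,0,1,0,0,0,0,0,0,0,0,0,0,0,0,0,1,0,0]
Step 4: insert lui at [8, 18, 42, 43] -> counters=[1,0,1,0,0,0,0,0,3,0,1,1,0,1,1,0,0,0,1,0,0,0,1,0,1,0,0,0,0,0,0,1,0,0,0,0,0,0,0,0,0,0,1,1,0,1,0,0]
Step 5: insert vyl at [2, 6, 8, 27] -> counters=[1,0,2,0,0,0,1,0,4,0,1,1,0,1,1,0,0,0,1,0,0,0,1,0,1,0,0,1,0,0,0,1,0,0,0,0,0,0,0,0,0,0,1,1,0,1,0,0]
Step 6: insert ttu at [1, 9, 21, 23] -> counters=[1,1,2,0,0,0,1,0,4,1,1,1,0,1,1,0,0,0,1,0,0,1,1,1,1,0,0,1,0,0,0,1,0,0,0,0,0,0,0,0,0,0,1,1,0,1,0,0]
Step 7: insert sg at [4, 9, 23, 39] -> counters=[1,1,2,0,1,0,1,0,4,2,1,1,0,1,1,0,0,0,1,0,0,1,1,2,1,0,0,1,0,0,0,1,0,0,0,0,0,0,0,1,0,0,1,1,0,1,0,0]
Step 8: insert gh at [14, 21, 36, 37] -> counters=[1,1,2,0,1,0,1,0,4,2,1,1,0,1,2,0,0,0,1,0,0,2,1,2,1,0,0,1,0,0,0,1,0,0,0,0,1,1,0,1,0,0,1,1,0,1,0,0]
Step 9: insert tk at [3, 4, 11, 19] -> counters=[1,1,2,1,2,0,1,0,4,2,1,2,0,1,2,0,0,0,1,1,0,2,1,2,1,0,0,1,0,0,0,1,0,0,0,0,1,1,0,1,0,0,1,1,0,1,0,0]
Step 10: insert pk at [4, 14, 17, 35] -> counters=[1,1,2,1,3,0,1,0,4,2,1,2,0,1,3,0,0,1,1,1,0,2,1,2,1,0,0,1,0,0,0,1,0,0,0,1,1,1,0,1,0,0,1,1,0,1,0,0]
Step 11: insert xu at [12, 18, 36, 42] -> counters=[1,1,2,1,3,0,1,0,4,2,1,2,1,1,3,0,0,1,2,1,0,2,1,2,1,0,0,1,0,0,0,1,0,0,0,1,2,1,0,1,0,0,2,1,0,1,0,0]
Step 12: insert unl at [1, 30, 32, 42] -> counters=[1,2,2,1,3,0,1,0,4,2,1,2,1,1,3,0,0,1,2,1,0,2,1,2,1,0,0,1,0,0,1,1,1,0,0,1,2,1,0,1,0,0,3,1,0,1,0,0]
Step 13: delete ld at [8, 24, 31, 45] -> counters=[1,2,2,1,3,0,1,0,3,2,1,2,1,1,3,0,0,1,2,1,0,2,1,2,0,0,0,1,0,0,1,0,1,0,0,1,2,1,0,1,0,0,3,1,0,0,0,0]
Step 14: delete xu at [12, 18, 36, 42] -> counters=[1,2,2,1,3,0,1,0,3,2,1,2,0,1,3,0,0,1,1,1,0,2,1,2,0,0,0,1,0,0,1,0,1,0,0,1,1,1,0,1,0,0,2,1,0,0,0,0]
Step 15: delete sg at [4, 9, 23, 39] -> counters=[1,2,2,1,2,0,1,0,3,1,1,2,0,1,3,0,0,1,1,1,0,2,1,1,0,0,0,1,0,0,1,0,1,0,0,1,1,1,0,0,0,0,2,1,0,0,0,0]
Step 16: insert gh at [14, 21, 36, 37] -> counters=[1,2,2,1,2,0,1,0,3,1,1,2,0,1,4,0,0,1,1,1,0,3,1,1,0,0,0,1,0,0,1,0,1,0,0,1,2,2,0,0,0,0,2,1,0,0,0,0]
Step 17: insert pk at [4, 14, 17, 35] -> counters=[1,2,2,1,3,0,1,0,3,1,1,2,0,1,5,0,0,2,1,1,0,3,1,1,0,0,0,1,0,0,1,0,1,0,0,2,2,2,0,0,0,0,2,1,0,0,0,0]
Final counters=[1,2,2,1,3,0,1,0,3,1,1,2,0,1,5,0,0,2,1,1,0,3,1,1,0,0,0,1,0,0,1,0,1,0,0,2,2,2,0,0,0,0,2,1,0,0,0,0] -> counters[39]=0

Answer: 0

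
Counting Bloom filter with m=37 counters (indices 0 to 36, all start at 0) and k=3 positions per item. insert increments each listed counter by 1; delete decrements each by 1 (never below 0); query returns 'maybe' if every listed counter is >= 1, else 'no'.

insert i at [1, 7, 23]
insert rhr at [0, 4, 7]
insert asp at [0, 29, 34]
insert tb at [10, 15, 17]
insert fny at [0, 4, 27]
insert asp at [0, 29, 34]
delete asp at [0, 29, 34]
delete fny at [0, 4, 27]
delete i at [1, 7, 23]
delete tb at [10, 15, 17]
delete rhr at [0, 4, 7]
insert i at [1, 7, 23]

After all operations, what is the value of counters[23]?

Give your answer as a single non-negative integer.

Step 1: insert i at [1, 7, 23] -> counters=[0,1,0,0,0,0,0,1,0,0,0,0,0,0,0,0,0,0,0,0,0,0,0,1,0,0,0,0,0,0,0,0,0,0,0,0,0]
Step 2: insert rhr at [0, 4, 7] -> counters=[1,1,0,0,1,0,0,2,0,0,0,0,0,0,0,0,0,0,0,0,0,0,0,1,0,0,0,0,0,0,0,0,0,0,0,0,0]
Step 3: insert asp at [0, 29, 34] -> counters=[2,1,0,0,1,0,0,2,0,0,0,0,0,0,0,0,0,0,0,0,0,0,0,1,0,0,0,0,0,1,0,0,0,0,1,0,0]
Step 4: insert tb at [10, 15, 17] -> counters=[2,1,0,0,1,0,0,2,0,0,1,0,0,0,0,1,0,1,0,0,0,0,0,1,0,0,0,0,0,1,0,0,0,0,1,0,0]
Step 5: insert fny at [0, 4, 27] -> counters=[3,1,0,0,2,0,0,2,0,0,1,0,0,0,0,1,0,1,0,0,0,0,0,1,0,0,0,1,0,1,0,0,0,0,1,0,0]
Step 6: insert asp at [0, 29, 34] -> counters=[4,1,0,0,2,0,0,2,0,0,1,0,0,0,0,1,0,1,0,0,0,0,0,1,0,0,0,1,0,2,0,0,0,0,2,0,0]
Step 7: delete asp at [0, 29, 34] -> counters=[3,1,0,0,2,0,0,2,0,0,1,0,0,0,0,1,0,1,0,0,0,0,0,1,0,0,0,1,0,1,0,0,0,0,1,0,0]
Step 8: delete fny at [0, 4, 27] -> counters=[2,1,0,0,1,0,0,2,0,0,1,0,0,0,0,1,0,1,0,0,0,0,0,1,0,0,0,0,0,1,0,0,0,0,1,0,0]
Step 9: delete i at [1, 7, 23] -> counters=[2,0,0,0,1,0,0,1,0,0,1,0,0,0,0,1,0,1,0,0,0,0,0,0,0,0,0,0,0,1,0,0,0,0,1,0,0]
Step 10: delete tb at [10, 15, 17] -> counters=[2,0,0,0,1,0,0,1,0,0,0,0,0,0,0,0,0,0,0,0,0,0,0,0,0,0,0,0,0,1,0,0,0,0,1,0,0]
Step 11: delete rhr at [0, 4, 7] -> counters=[1,0,0,0,0,0,0,0,0,0,0,0,0,0,0,0,0,0,0,0,0,0,0,0,0,0,0,0,0,1,0,0,0,0,1,0,0]
Step 12: insert i at [1, 7, 23] -> counters=[1,1,0,0,0,0,0,1,0,0,0,0,0,0,0,0,0,0,0,0,0,0,0,1,0,0,0,0,0,1,0,0,0,0,1,0,0]
Final counters=[1,1,0,0,0,0,0,1,0,0,0,0,0,0,0,0,0,0,0,0,0,0,0,1,0,0,0,0,0,1,0,0,0,0,1,0,0] -> counters[23]=1

Answer: 1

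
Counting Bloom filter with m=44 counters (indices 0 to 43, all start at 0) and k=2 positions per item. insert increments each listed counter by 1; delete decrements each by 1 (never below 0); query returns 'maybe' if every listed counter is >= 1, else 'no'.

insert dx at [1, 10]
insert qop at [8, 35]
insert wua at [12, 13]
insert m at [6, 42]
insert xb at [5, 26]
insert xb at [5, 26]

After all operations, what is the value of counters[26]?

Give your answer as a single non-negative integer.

Step 1: insert dx at [1, 10] -> counters=[0,1,0,0,0,0,0,0,0,0,1,0,0,0,0,0,0,0,0,0,0,0,0,0,0,0,0,0,0,0,0,0,0,0,0,0,0,0,0,0,0,0,0,0]
Step 2: insert qop at [8, 35] -> counters=[0,1,0,0,0,0,0,0,1,0,1,0,0,0,0,0,0,0,0,0,0,0,0,0,0,0,0,0,0,0,0,0,0,0,0,1,0,0,0,0,0,0,0,0]
Step 3: insert wua at [12, 13] -> counters=[0,1,0,0,0,0,0,0,1,0,1,0,1,1,0,0,0,0,0,0,0,0,0,0,0,0,0,0,0,0,0,0,0,0,0,1,0,0,0,0,0,0,0,0]
Step 4: insert m at [6, 42] -> counters=[0,1,0,0,0,0,1,0,1,0,1,0,1,1,0,0,0,0,0,0,0,0,0,0,0,0,0,0,0,0,0,0,0,0,0,1,0,0,0,0,0,0,1,0]
Step 5: insert xb at [5, 26] -> counters=[0,1,0,0,0,1,1,0,1,0,1,0,1,1,0,0,0,0,0,0,0,0,0,0,0,0,1,0,0,0,0,0,0,0,0,1,0,0,0,0,0,0,1,0]
Step 6: insert xb at [5, 26] -> counters=[0,1,0,0,0,2,1,0,1,0,1,0,1,1,0,0,0,0,0,0,0,0,0,0,0,0,2,0,0,0,0,0,0,0,0,1,0,0,0,0,0,0,1,0]
Final counters=[0,1,0,0,0,2,1,0,1,0,1,0,1,1,0,0,0,0,0,0,0,0,0,0,0,0,2,0,0,0,0,0,0,0,0,1,0,0,0,0,0,0,1,0] -> counters[26]=2

Answer: 2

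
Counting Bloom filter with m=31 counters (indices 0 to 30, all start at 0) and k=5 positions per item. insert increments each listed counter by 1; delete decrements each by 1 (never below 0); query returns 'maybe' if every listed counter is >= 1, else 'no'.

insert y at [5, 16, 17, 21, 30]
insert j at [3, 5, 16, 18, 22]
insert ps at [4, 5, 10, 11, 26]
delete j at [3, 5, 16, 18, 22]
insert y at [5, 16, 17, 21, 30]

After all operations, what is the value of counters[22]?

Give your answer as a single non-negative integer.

Step 1: insert y at [5, 16, 17, 21, 30] -> counters=[0,0,0,0,0,1,0,0,0,0,0,0,0,0,0,0,1,1,0,0,0,1,0,0,0,0,0,0,0,0,1]
Step 2: insert j at [3, 5, 16, 18, 22] -> counters=[0,0,0,1,0,2,0,0,0,0,0,0,0,0,0,0,2,1,1,0,0,1,1,0,0,0,0,0,0,0,1]
Step 3: insert ps at [4, 5, 10, 11, 26] -> counters=[0,0,0,1,1,3,0,0,0,0,1,1,0,0,0,0,2,1,1,0,0,1,1,0,0,0,1,0,0,0,1]
Step 4: delete j at [3, 5, 16, 18, 22] -> counters=[0,0,0,0,1,2,0,0,0,0,1,1,0,0,0,0,1,1,0,0,0,1,0,0,0,0,1,0,0,0,1]
Step 5: insert y at [5, 16, 17, 21, 30] -> counters=[0,0,0,0,1,3,0,0,0,0,1,1,0,0,0,0,2,2,0,0,0,2,0,0,0,0,1,0,0,0,2]
Final counters=[0,0,0,0,1,3,0,0,0,0,1,1,0,0,0,0,2,2,0,0,0,2,0,0,0,0,1,0,0,0,2] -> counters[22]=0

Answer: 0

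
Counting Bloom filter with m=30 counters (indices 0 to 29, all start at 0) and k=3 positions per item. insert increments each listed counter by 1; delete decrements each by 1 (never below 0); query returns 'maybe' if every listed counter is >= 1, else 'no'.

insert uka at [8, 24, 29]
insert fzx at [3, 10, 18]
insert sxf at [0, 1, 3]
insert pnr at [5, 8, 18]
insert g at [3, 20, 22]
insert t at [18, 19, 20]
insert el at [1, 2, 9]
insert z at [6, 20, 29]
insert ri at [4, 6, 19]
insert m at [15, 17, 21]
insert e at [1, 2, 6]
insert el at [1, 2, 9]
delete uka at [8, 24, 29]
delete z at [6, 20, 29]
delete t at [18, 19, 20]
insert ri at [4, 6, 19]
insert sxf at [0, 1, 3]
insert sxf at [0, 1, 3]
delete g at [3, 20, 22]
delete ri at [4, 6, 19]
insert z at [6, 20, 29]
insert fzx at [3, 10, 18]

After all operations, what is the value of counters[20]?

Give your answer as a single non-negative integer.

Answer: 1

Derivation:
Step 1: insert uka at [8, 24, 29] -> counters=[0,0,0,0,0,0,0,0,1,0,0,0,0,0,0,0,0,0,0,0,0,0,0,0,1,0,0,0,0,1]
Step 2: insert fzx at [3, 10, 18] -> counters=[0,0,0,1,0,0,0,0,1,0,1,0,0,0,0,0,0,0,1,0,0,0,0,0,1,0,0,0,0,1]
Step 3: insert sxf at [0, 1, 3] -> counters=[1,1,0,2,0,0,0,0,1,0,1,0,0,0,0,0,0,0,1,0,0,0,0,0,1,0,0,0,0,1]
Step 4: insert pnr at [5, 8, 18] -> counters=[1,1,0,2,0,1,0,0,2,0,1,0,0,0,0,0,0,0,2,0,0,0,0,0,1,0,0,0,0,1]
Step 5: insert g at [3, 20, 22] -> counters=[1,1,0,3,0,1,0,0,2,0,1,0,0,0,0,0,0,0,2,0,1,0,1,0,1,0,0,0,0,1]
Step 6: insert t at [18, 19, 20] -> counters=[1,1,0,3,0,1,0,0,2,0,1,0,0,0,0,0,0,0,3,1,2,0,1,0,1,0,0,0,0,1]
Step 7: insert el at [1, 2, 9] -> counters=[1,2,1,3,0,1,0,0,2,1,1,0,0,0,0,0,0,0,3,1,2,0,1,0,1,0,0,0,0,1]
Step 8: insert z at [6, 20, 29] -> counters=[1,2,1,3,0,1,1,0,2,1,1,0,0,0,0,0,0,0,3,1,3,0,1,0,1,0,0,0,0,2]
Step 9: insert ri at [4, 6, 19] -> counters=[1,2,1,3,1,1,2,0,2,1,1,0,0,0,0,0,0,0,3,2,3,0,1,0,1,0,0,0,0,2]
Step 10: insert m at [15, 17, 21] -> counters=[1,2,1,3,1,1,2,0,2,1,1,0,0,0,0,1,0,1,3,2,3,1,1,0,1,0,0,0,0,2]
Step 11: insert e at [1, 2, 6] -> counters=[1,3,2,3,1,1,3,0,2,1,1,0,0,0,0,1,0,1,3,2,3,1,1,0,1,0,0,0,0,2]
Step 12: insert el at [1, 2, 9] -> counters=[1,4,3,3,1,1,3,0,2,2,1,0,0,0,0,1,0,1,3,2,3,1,1,0,1,0,0,0,0,2]
Step 13: delete uka at [8, 24, 29] -> counters=[1,4,3,3,1,1,3,0,1,2,1,0,0,0,0,1,0,1,3,2,3,1,1,0,0,0,0,0,0,1]
Step 14: delete z at [6, 20, 29] -> counters=[1,4,3,3,1,1,2,0,1,2,1,0,0,0,0,1,0,1,3,2,2,1,1,0,0,0,0,0,0,0]
Step 15: delete t at [18, 19, 20] -> counters=[1,4,3,3,1,1,2,0,1,2,1,0,0,0,0,1,0,1,2,1,1,1,1,0,0,0,0,0,0,0]
Step 16: insert ri at [4, 6, 19] -> counters=[1,4,3,3,2,1,3,0,1,2,1,0,0,0,0,1,0,1,2,2,1,1,1,0,0,0,0,0,0,0]
Step 17: insert sxf at [0, 1, 3] -> counters=[2,5,3,4,2,1,3,0,1,2,1,0,0,0,0,1,0,1,2,2,1,1,1,0,0,0,0,0,0,0]
Step 18: insert sxf at [0, 1, 3] -> counters=[3,6,3,5,2,1,3,0,1,2,1,0,0,0,0,1,0,1,2,2,1,1,1,0,0,0,0,0,0,0]
Step 19: delete g at [3, 20, 22] -> counters=[3,6,3,4,2,1,3,0,1,2,1,0,0,0,0,1,0,1,2,2,0,1,0,0,0,0,0,0,0,0]
Step 20: delete ri at [4, 6, 19] -> counters=[3,6,3,4,1,1,2,0,1,2,1,0,0,0,0,1,0,1,2,1,0,1,0,0,0,0,0,0,0,0]
Step 21: insert z at [6, 20, 29] -> counters=[3,6,3,4,1,1,3,0,1,2,1,0,0,0,0,1,0,1,2,1,1,1,0,0,0,0,0,0,0,1]
Step 22: insert fzx at [3, 10, 18] -> counters=[3,6,3,5,1,1,3,0,1,2,2,0,0,0,0,1,0,1,3,1,1,1,0,0,0,0,0,0,0,1]
Final counters=[3,6,3,5,1,1,3,0,1,2,2,0,0,0,0,1,0,1,3,1,1,1,0,0,0,0,0,0,0,1] -> counters[20]=1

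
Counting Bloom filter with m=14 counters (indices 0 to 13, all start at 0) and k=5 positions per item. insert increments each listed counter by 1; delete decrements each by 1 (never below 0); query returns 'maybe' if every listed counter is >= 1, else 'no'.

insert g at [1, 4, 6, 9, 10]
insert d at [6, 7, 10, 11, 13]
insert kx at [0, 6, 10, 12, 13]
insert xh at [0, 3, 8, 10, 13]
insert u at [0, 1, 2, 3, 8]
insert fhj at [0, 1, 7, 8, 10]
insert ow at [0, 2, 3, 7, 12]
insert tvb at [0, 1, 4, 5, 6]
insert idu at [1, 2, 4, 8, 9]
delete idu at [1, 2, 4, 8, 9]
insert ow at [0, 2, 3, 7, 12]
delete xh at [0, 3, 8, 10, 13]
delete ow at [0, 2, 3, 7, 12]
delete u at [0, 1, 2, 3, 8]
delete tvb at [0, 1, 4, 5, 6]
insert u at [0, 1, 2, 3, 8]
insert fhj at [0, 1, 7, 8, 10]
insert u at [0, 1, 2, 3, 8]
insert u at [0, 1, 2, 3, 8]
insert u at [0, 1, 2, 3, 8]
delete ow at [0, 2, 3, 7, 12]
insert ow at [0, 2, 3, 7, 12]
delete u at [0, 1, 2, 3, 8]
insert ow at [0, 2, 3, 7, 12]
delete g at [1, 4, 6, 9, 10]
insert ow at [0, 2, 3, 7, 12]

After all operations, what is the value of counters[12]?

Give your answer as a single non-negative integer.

Answer: 4

Derivation:
Step 1: insert g at [1, 4, 6, 9, 10] -> counters=[0,1,0,0,1,0,1,0,0,1,1,0,0,0]
Step 2: insert d at [6, 7, 10, 11, 13] -> counters=[0,1,0,0,1,0,2,1,0,1,2,1,0,1]
Step 3: insert kx at [0, 6, 10, 12, 13] -> counters=[1,1,0,0,1,0,3,1,0,1,3,1,1,2]
Step 4: insert xh at [0, 3, 8, 10, 13] -> counters=[2,1,0,1,1,0,3,1,1,1,4,1,1,3]
Step 5: insert u at [0, 1, 2, 3, 8] -> counters=[3,2,1,2,1,0,3,1,2,1,4,1,1,3]
Step 6: insert fhj at [0, 1, 7, 8, 10] -> counters=[4,3,1,2,1,0,3,2,3,1,5,1,1,3]
Step 7: insert ow at [0, 2, 3, 7, 12] -> counters=[5,3,2,3,1,0,3,3,3,1,5,1,2,3]
Step 8: insert tvb at [0, 1, 4, 5, 6] -> counters=[6,4,2,3,2,1,4,3,3,1,5,1,2,3]
Step 9: insert idu at [1, 2, 4, 8, 9] -> counters=[6,5,3,3,3,1,4,3,4,2,5,1,2,3]
Step 10: delete idu at [1, 2, 4, 8, 9] -> counters=[6,4,2,3,2,1,4,3,3,1,5,1,2,3]
Step 11: insert ow at [0, 2, 3, 7, 12] -> counters=[7,4,3,4,2,1,4,4,3,1,5,1,3,3]
Step 12: delete xh at [0, 3, 8, 10, 13] -> counters=[6,4,3,3,2,1,4,4,2,1,4,1,3,2]
Step 13: delete ow at [0, 2, 3, 7, 12] -> counters=[5,4,2,2,2,1,4,3,2,1,4,1,2,2]
Step 14: delete u at [0, 1, 2, 3, 8] -> counters=[4,3,1,1,2,1,4,3,1,1,4,1,2,2]
Step 15: delete tvb at [0, 1, 4, 5, 6] -> counters=[3,2,1,1,1,0,3,3,1,1,4,1,2,2]
Step 16: insert u at [0, 1, 2, 3, 8] -> counters=[4,3,2,2,1,0,3,3,2,1,4,1,2,2]
Step 17: insert fhj at [0, 1, 7, 8, 10] -> counters=[5,4,2,2,1,0,3,4,3,1,5,1,2,2]
Step 18: insert u at [0, 1, 2, 3, 8] -> counters=[6,5,3,3,1,0,3,4,4,1,5,1,2,2]
Step 19: insert u at [0, 1, 2, 3, 8] -> counters=[7,6,4,4,1,0,3,4,5,1,5,1,2,2]
Step 20: insert u at [0, 1, 2, 3, 8] -> counters=[8,7,5,5,1,0,3,4,6,1,5,1,2,2]
Step 21: delete ow at [0, 2, 3, 7, 12] -> counters=[7,7,4,4,1,0,3,3,6,1,5,1,1,2]
Step 22: insert ow at [0, 2, 3, 7, 12] -> counters=[8,7,5,5,1,0,3,4,6,1,5,1,2,2]
Step 23: delete u at [0, 1, 2, 3, 8] -> counters=[7,6,4,4,1,0,3,4,5,1,5,1,2,2]
Step 24: insert ow at [0, 2, 3, 7, 12] -> counters=[8,6,5,5,1,0,3,5,5,1,5,1,3,2]
Step 25: delete g at [1, 4, 6, 9, 10] -> counters=[8,5,5,5,0,0,2,5,5,0,4,1,3,2]
Step 26: insert ow at [0, 2, 3, 7, 12] -> counters=[9,5,6,6,0,0,2,6,5,0,4,1,4,2]
Final counters=[9,5,6,6,0,0,2,6,5,0,4,1,4,2] -> counters[12]=4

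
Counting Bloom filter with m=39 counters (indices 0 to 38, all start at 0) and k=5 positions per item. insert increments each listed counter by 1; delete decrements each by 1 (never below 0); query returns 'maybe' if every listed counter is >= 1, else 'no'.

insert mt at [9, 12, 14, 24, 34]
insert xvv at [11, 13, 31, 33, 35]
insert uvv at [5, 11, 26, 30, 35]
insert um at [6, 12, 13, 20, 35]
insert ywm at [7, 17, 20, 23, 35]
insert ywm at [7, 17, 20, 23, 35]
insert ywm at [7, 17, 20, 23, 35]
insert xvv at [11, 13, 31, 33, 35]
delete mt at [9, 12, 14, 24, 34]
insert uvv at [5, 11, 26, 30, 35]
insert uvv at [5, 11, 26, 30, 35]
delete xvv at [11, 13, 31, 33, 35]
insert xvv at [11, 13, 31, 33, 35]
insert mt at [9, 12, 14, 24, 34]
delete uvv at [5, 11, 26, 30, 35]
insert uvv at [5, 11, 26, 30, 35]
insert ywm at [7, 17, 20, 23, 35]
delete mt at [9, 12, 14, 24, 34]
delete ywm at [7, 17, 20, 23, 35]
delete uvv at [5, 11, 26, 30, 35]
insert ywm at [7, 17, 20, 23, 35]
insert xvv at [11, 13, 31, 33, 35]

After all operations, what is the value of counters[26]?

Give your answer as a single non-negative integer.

Step 1: insert mt at [9, 12, 14, 24, 34] -> counters=[0,0,0,0,0,0,0,0,0,1,0,0,1,0,1,0,0,0,0,0,0,0,0,0,1,0,0,0,0,0,0,0,0,0,1,0,0,0,0]
Step 2: insert xvv at [11, 13, 31, 33, 35] -> counters=[0,0,0,0,0,0,0,0,0,1,0,1,1,1,1,0,0,0,0,0,0,0,0,0,1,0,0,0,0,0,0,1,0,1,1,1,0,0,0]
Step 3: insert uvv at [5, 11, 26, 30, 35] -> counters=[0,0,0,0,0,1,0,0,0,1,0,2,1,1,1,0,0,0,0,0,0,0,0,0,1,0,1,0,0,0,1,1,0,1,1,2,0,0,0]
Step 4: insert um at [6, 12, 13, 20, 35] -> counters=[0,0,0,0,0,1,1,0,0,1,0,2,2,2,1,0,0,0,0,0,1,0,0,0,1,0,1,0,0,0,1,1,0,1,1,3,0,0,0]
Step 5: insert ywm at [7, 17, 20, 23, 35] -> counters=[0,0,0,0,0,1,1,1,0,1,0,2,2,2,1,0,0,1,0,0,2,0,0,1,1,0,1,0,0,0,1,1,0,1,1,4,0,0,0]
Step 6: insert ywm at [7, 17, 20, 23, 35] -> counters=[0,0,0,0,0,1,1,2,0,1,0,2,2,2,1,0,0,2,0,0,3,0,0,2,1,0,1,0,0,0,1,1,0,1,1,5,0,0,0]
Step 7: insert ywm at [7, 17, 20, 23, 35] -> counters=[0,0,0,0,0,1,1,3,0,1,0,2,2,2,1,0,0,3,0,0,4,0,0,3,1,0,1,0,0,0,1,1,0,1,1,6,0,0,0]
Step 8: insert xvv at [11, 13, 31, 33, 35] -> counters=[0,0,0,0,0,1,1,3,0,1,0,3,2,3,1,0,0,3,0,0,4,0,0,3,1,0,1,0,0,0,1,2,0,2,1,7,0,0,0]
Step 9: delete mt at [9, 12, 14, 24, 34] -> counters=[0,0,0,0,0,1,1,3,0,0,0,3,1,3,0,0,0,3,0,0,4,0,0,3,0,0,1,0,0,0,1,2,0,2,0,7,0,0,0]
Step 10: insert uvv at [5, 11, 26, 30, 35] -> counters=[0,0,0,0,0,2,1,3,0,0,0,4,1,3,0,0,0,3,0,0,4,0,0,3,0,0,2,0,0,0,2,2,0,2,0,8,0,0,0]
Step 11: insert uvv at [5, 11, 26, 30, 35] -> counters=[0,0,0,0,0,3,1,3,0,0,0,5,1,3,0,0,0,3,0,0,4,0,0,3,0,0,3,0,0,0,3,2,0,2,0,9,0,0,0]
Step 12: delete xvv at [11, 13, 31, 33, 35] -> counters=[0,0,0,0,0,3,1,3,0,0,0,4,1,2,0,0,0,3,0,0,4,0,0,3,0,0,3,0,0,0,3,1,0,1,0,8,0,0,0]
Step 13: insert xvv at [11, 13, 31, 33, 35] -> counters=[0,0,0,0,0,3,1,3,0,0,0,5,1,3,0,0,0,3,0,0,4,0,0,3,0,0,3,0,0,0,3,2,0,2,0,9,0,0,0]
Step 14: insert mt at [9, 12, 14, 24, 34] -> counters=[0,0,0,0,0,3,1,3,0,1,0,5,2,3,1,0,0,3,0,0,4,0,0,3,1,0,3,0,0,0,3,2,0,2,1,9,0,0,0]
Step 15: delete uvv at [5, 11, 26, 30, 35] -> counters=[0,0,0,0,0,2,1,3,0,1,0,4,2,3,1,0,0,3,0,0,4,0,0,3,1,0,2,0,0,0,2,2,0,2,1,8,0,0,0]
Step 16: insert uvv at [5, 11, 26, 30, 35] -> counters=[0,0,0,0,0,3,1,3,0,1,0,5,2,3,1,0,0,3,0,0,4,0,0,3,1,0,3,0,0,0,3,2,0,2,1,9,0,0,0]
Step 17: insert ywm at [7, 17, 20, 23, 35] -> counters=[0,0,0,0,0,3,1,4,0,1,0,5,2,3,1,0,0,4,0,0,5,0,0,4,1,0,3,0,0,0,3,2,0,2,1,10,0,0,0]
Step 18: delete mt at [9, 12, 14, 24, 34] -> counters=[0,0,0,0,0,3,1,4,0,0,0,5,1,3,0,0,0,4,0,0,5,0,0,4,0,0,3,0,0,0,3,2,0,2,0,10,0,0,0]
Step 19: delete ywm at [7, 17, 20, 23, 35] -> counters=[0,0,0,0,0,3,1,3,0,0,0,5,1,3,0,0,0,3,0,0,4,0,0,3,0,0,3,0,0,0,3,2,0,2,0,9,0,0,0]
Step 20: delete uvv at [5, 11, 26, 30, 35] -> counters=[0,0,0,0,0,2,1,3,0,0,0,4,1,3,0,0,0,3,0,0,4,0,0,3,0,0,2,0,0,0,2,2,0,2,0,8,0,0,0]
Step 21: insert ywm at [7, 17, 20, 23, 35] -> counters=[0,0,0,0,0,2,1,4,0,0,0,4,1,3,0,0,0,4,0,0,5,0,0,4,0,0,2,0,0,0,2,2,0,2,0,9,0,0,0]
Step 22: insert xvv at [11, 13, 31, 33, 35] -> counters=[0,0,0,0,0,2,1,4,0,0,0,5,1,4,0,0,0,4,0,0,5,0,0,4,0,0,2,0,0,0,2,3,0,3,0,10,0,0,0]
Final counters=[0,0,0,0,0,2,1,4,0,0,0,5,1,4,0,0,0,4,0,0,5,0,0,4,0,0,2,0,0,0,2,3,0,3,0,10,0,0,0] -> counters[26]=2

Answer: 2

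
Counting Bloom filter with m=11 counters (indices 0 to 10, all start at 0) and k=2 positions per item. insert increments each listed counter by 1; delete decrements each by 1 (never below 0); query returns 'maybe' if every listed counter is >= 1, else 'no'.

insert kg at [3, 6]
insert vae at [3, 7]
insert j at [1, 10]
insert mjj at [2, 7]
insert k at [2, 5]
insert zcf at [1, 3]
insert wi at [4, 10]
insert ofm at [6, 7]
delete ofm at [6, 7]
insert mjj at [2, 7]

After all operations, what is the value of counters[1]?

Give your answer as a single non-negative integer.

Step 1: insert kg at [3, 6] -> counters=[0,0,0,1,0,0,1,0,0,0,0]
Step 2: insert vae at [3, 7] -> counters=[0,0,0,2,0,0,1,1,0,0,0]
Step 3: insert j at [1, 10] -> counters=[0,1,0,2,0,0,1,1,0,0,1]
Step 4: insert mjj at [2, 7] -> counters=[0,1,1,2,0,0,1,2,0,0,1]
Step 5: insert k at [2, 5] -> counters=[0,1,2,2,0,1,1,2,0,0,1]
Step 6: insert zcf at [1, 3] -> counters=[0,2,2,3,0,1,1,2,0,0,1]
Step 7: insert wi at [4, 10] -> counters=[0,2,2,3,1,1,1,2,0,0,2]
Step 8: insert ofm at [6, 7] -> counters=[0,2,2,3,1,1,2,3,0,0,2]
Step 9: delete ofm at [6, 7] -> counters=[0,2,2,3,1,1,1,2,0,0,2]
Step 10: insert mjj at [2, 7] -> counters=[0,2,3,3,1,1,1,3,0,0,2]
Final counters=[0,2,3,3,1,1,1,3,0,0,2] -> counters[1]=2

Answer: 2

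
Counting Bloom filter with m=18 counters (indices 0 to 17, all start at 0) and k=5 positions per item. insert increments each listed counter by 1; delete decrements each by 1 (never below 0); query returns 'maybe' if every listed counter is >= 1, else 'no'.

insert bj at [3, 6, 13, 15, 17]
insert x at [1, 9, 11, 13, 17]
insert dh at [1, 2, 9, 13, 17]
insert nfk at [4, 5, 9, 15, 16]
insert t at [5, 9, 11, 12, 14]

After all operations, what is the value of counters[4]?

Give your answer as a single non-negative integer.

Step 1: insert bj at [3, 6, 13, 15, 17] -> counters=[0,0,0,1,0,0,1,0,0,0,0,0,0,1,0,1,0,1]
Step 2: insert x at [1, 9, 11, 13, 17] -> counters=[0,1,0,1,0,0,1,0,0,1,0,1,0,2,0,1,0,2]
Step 3: insert dh at [1, 2, 9, 13, 17] -> counters=[0,2,1,1,0,0,1,0,0,2,0,1,0,3,0,1,0,3]
Step 4: insert nfk at [4, 5, 9, 15, 16] -> counters=[0,2,1,1,1,1,1,0,0,3,0,1,0,3,0,2,1,3]
Step 5: insert t at [5, 9, 11, 12, 14] -> counters=[0,2,1,1,1,2,1,0,0,4,0,2,1,3,1,2,1,3]
Final counters=[0,2,1,1,1,2,1,0,0,4,0,2,1,3,1,2,1,3] -> counters[4]=1

Answer: 1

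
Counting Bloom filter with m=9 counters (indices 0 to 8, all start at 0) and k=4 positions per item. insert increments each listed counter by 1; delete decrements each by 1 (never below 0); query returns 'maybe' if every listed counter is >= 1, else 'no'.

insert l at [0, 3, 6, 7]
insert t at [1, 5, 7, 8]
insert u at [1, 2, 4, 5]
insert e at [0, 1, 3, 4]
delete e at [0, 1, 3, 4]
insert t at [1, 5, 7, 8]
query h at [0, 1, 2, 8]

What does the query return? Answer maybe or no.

Answer: maybe

Derivation:
Step 1: insert l at [0, 3, 6, 7] -> counters=[1,0,0,1,0,0,1,1,0]
Step 2: insert t at [1, 5, 7, 8] -> counters=[1,1,0,1,0,1,1,2,1]
Step 3: insert u at [1, 2, 4, 5] -> counters=[1,2,1,1,1,2,1,2,1]
Step 4: insert e at [0, 1, 3, 4] -> counters=[2,3,1,2,2,2,1,2,1]
Step 5: delete e at [0, 1, 3, 4] -> counters=[1,2,1,1,1,2,1,2,1]
Step 6: insert t at [1, 5, 7, 8] -> counters=[1,3,1,1,1,3,1,3,2]
Query h: check counters[0]=1 counters[1]=3 counters[2]=1 counters[8]=2 -> maybe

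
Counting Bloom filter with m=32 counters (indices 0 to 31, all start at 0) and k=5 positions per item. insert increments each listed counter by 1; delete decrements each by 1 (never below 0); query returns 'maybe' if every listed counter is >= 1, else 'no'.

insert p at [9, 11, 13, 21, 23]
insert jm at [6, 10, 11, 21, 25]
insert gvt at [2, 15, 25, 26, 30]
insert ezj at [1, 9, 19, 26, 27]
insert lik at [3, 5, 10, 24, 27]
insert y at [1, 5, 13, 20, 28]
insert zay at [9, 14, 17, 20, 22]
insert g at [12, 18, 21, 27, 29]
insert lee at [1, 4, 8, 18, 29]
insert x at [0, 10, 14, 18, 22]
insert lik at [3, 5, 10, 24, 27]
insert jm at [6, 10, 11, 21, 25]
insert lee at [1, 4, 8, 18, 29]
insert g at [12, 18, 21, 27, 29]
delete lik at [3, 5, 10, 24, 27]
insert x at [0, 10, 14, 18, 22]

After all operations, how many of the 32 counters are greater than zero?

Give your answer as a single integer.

Step 1: insert p at [9, 11, 13, 21, 23] -> counters=[0,0,0,0,0,0,0,0,0,1,0,1,0,1,0,0,0,0,0,0,0,1,0,1,0,0,0,0,0,0,0,0]
Step 2: insert jm at [6, 10, 11, 21, 25] -> counters=[0,0,0,0,0,0,1,0,0,1,1,2,0,1,0,0,0,0,0,0,0,2,0,1,0,1,0,0,0,0,0,0]
Step 3: insert gvt at [2, 15, 25, 26, 30] -> counters=[0,0,1,0,0,0,1,0,0,1,1,2,0,1,0,1,0,0,0,0,0,2,0,1,0,2,1,0,0,0,1,0]
Step 4: insert ezj at [1, 9, 19, 26, 27] -> counters=[0,1,1,0,0,0,1,0,0,2,1,2,0,1,0,1,0,0,0,1,0,2,0,1,0,2,2,1,0,0,1,0]
Step 5: insert lik at [3, 5, 10, 24, 27] -> counters=[0,1,1,1,0,1,1,0,0,2,2,2,0,1,0,1,0,0,0,1,0,2,0,1,1,2,2,2,0,0,1,0]
Step 6: insert y at [1, 5, 13, 20, 28] -> counters=[0,2,1,1,0,2,1,0,0,2,2,2,0,2,0,1,0,0,0,1,1,2,0,1,1,2,2,2,1,0,1,0]
Step 7: insert zay at [9, 14, 17, 20, 22] -> counters=[0,2,1,1,0,2,1,0,0,3,2,2,0,2,1,1,0,1,0,1,2,2,1,1,1,2,2,2,1,0,1,0]
Step 8: insert g at [12, 18, 21, 27, 29] -> counters=[0,2,1,1,0,2,1,0,0,3,2,2,1,2,1,1,0,1,1,1,2,3,1,1,1,2,2,3,1,1,1,0]
Step 9: insert lee at [1, 4, 8, 18, 29] -> counters=[0,3,1,1,1,2,1,0,1,3,2,2,1,2,1,1,0,1,2,1,2,3,1,1,1,2,2,3,1,2,1,0]
Step 10: insert x at [0, 10, 14, 18, 22] -> counters=[1,3,1,1,1,2,1,0,1,3,3,2,1,2,2,1,0,1,3,1,2,3,2,1,1,2,2,3,1,2,1,0]
Step 11: insert lik at [3, 5, 10, 24, 27] -> counters=[1,3,1,2,1,3,1,0,1,3,4,2,1,2,2,1,0,1,3,1,2,3,2,1,2,2,2,4,1,2,1,0]
Step 12: insert jm at [6, 10, 11, 21, 25] -> counters=[1,3,1,2,1,3,2,0,1,3,5,3,1,2,2,1,0,1,3,1,2,4,2,1,2,3,2,4,1,2,1,0]
Step 13: insert lee at [1, 4, 8, 18, 29] -> counters=[1,4,1,2,2,3,2,0,2,3,5,3,1,2,2,1,0,1,4,1,2,4,2,1,2,3,2,4,1,3,1,0]
Step 14: insert g at [12, 18, 21, 27, 29] -> counters=[1,4,1,2,2,3,2,0,2,3,5,3,2,2,2,1,0,1,5,1,2,5,2,1,2,3,2,5,1,4,1,0]
Step 15: delete lik at [3, 5, 10, 24, 27] -> counters=[1,4,1,1,2,2,2,0,2,3,4,3,2,2,2,1,0,1,5,1,2,5,2,1,1,3,2,4,1,4,1,0]
Step 16: insert x at [0, 10, 14, 18, 22] -> counters=[2,4,1,1,2,2,2,0,2,3,5,3,2,2,3,1,0,1,6,1,2,5,3,1,1,3,2,4,1,4,1,0]
Final counters=[2,4,1,1,2,2,2,0,2,3,5,3,2,2,3,1,0,1,6,1,2,5,3,1,1,3,2,4,1,4,1,0] -> 29 nonzero

Answer: 29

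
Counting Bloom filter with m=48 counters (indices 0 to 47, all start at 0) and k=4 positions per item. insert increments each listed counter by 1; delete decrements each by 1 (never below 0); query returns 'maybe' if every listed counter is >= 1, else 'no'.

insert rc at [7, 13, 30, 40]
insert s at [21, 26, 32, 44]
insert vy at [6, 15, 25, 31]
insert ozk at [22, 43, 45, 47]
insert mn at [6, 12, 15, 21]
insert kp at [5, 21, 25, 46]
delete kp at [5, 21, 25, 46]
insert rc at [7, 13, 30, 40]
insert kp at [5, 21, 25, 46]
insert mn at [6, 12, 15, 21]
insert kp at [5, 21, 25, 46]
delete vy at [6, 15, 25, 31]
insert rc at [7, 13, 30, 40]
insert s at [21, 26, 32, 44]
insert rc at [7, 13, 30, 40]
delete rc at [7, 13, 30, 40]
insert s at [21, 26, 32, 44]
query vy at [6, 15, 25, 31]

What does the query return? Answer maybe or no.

Answer: no

Derivation:
Step 1: insert rc at [7, 13, 30, 40] -> counters=[0,0,0,0,0,0,0,1,0,0,0,0,0,1,0,0,0,0,0,0,0,0,0,0,0,0,0,0,0,0,1,0,0,0,0,0,0,0,0,0,1,0,0,0,0,0,0,0]
Step 2: insert s at [21, 26, 32, 44] -> counters=[0,0,0,0,0,0,0,1,0,0,0,0,0,1,0,0,0,0,0,0,0,1,0,0,0,0,1,0,0,0,1,0,1,0,0,0,0,0,0,0,1,0,0,0,1,0,0,0]
Step 3: insert vy at [6, 15, 25, 31] -> counters=[0,0,0,0,0,0,1,1,0,0,0,0,0,1,0,1,0,0,0,0,0,1,0,0,0,1,1,0,0,0,1,1,1,0,0,0,0,0,0,0,1,0,0,0,1,0,0,0]
Step 4: insert ozk at [22, 43, 45, 47] -> counters=[0,0,0,0,0,0,1,1,0,0,0,0,0,1,0,1,0,0,0,0,0,1,1,0,0,1,1,0,0,0,1,1,1,0,0,0,0,0,0,0,1,0,0,1,1,1,0,1]
Step 5: insert mn at [6, 12, 15, 21] -> counters=[0,0,0,0,0,0,2,1,0,0,0,0,1,1,0,2,0,0,0,0,0,2,1,0,0,1,1,0,0,0,1,1,1,0,0,0,0,0,0,0,1,0,0,1,1,1,0,1]
Step 6: insert kp at [5, 21, 25, 46] -> counters=[0,0,0,0,0,1,2,1,0,0,0,0,1,1,0,2,0,0,0,0,0,3,1,0,0,2,1,0,0,0,1,1,1,0,0,0,0,0,0,0,1,0,0,1,1,1,1,1]
Step 7: delete kp at [5, 21, 25, 46] -> counters=[0,0,0,0,0,0,2,1,0,0,0,0,1,1,0,2,0,0,0,0,0,2,1,0,0,1,1,0,0,0,1,1,1,0,0,0,0,0,0,0,1,0,0,1,1,1,0,1]
Step 8: insert rc at [7, 13, 30, 40] -> counters=[0,0,0,0,0,0,2,2,0,0,0,0,1,2,0,2,0,0,0,0,0,2,1,0,0,1,1,0,0,0,2,1,1,0,0,0,0,0,0,0,2,0,0,1,1,1,0,1]
Step 9: insert kp at [5, 21, 25, 46] -> counters=[0,0,0,0,0,1,2,2,0,0,0,0,1,2,0,2,0,0,0,0,0,3,1,0,0,2,1,0,0,0,2,1,1,0,0,0,0,0,0,0,2,0,0,1,1,1,1,1]
Step 10: insert mn at [6, 12, 15, 21] -> counters=[0,0,0,0,0,1,3,2,0,0,0,0,2,2,0,3,0,0,0,0,0,4,1,0,0,2,1,0,0,0,2,1,1,0,0,0,0,0,0,0,2,0,0,1,1,1,1,1]
Step 11: insert kp at [5, 21, 25, 46] -> counters=[0,0,0,0,0,2,3,2,0,0,0,0,2,2,0,3,0,0,0,0,0,5,1,0,0,3,1,0,0,0,2,1,1,0,0,0,0,0,0,0,2,0,0,1,1,1,2,1]
Step 12: delete vy at [6, 15, 25, 31] -> counters=[0,0,0,0,0,2,2,2,0,0,0,0,2,2,0,2,0,0,0,0,0,5,1,0,0,2,1,0,0,0,2,0,1,0,0,0,0,0,0,0,2,0,0,1,1,1,2,1]
Step 13: insert rc at [7, 13, 30, 40] -> counters=[0,0,0,0,0,2,2,3,0,0,0,0,2,3,0,2,0,0,0,0,0,5,1,0,0,2,1,0,0,0,3,0,1,0,0,0,0,0,0,0,3,0,0,1,1,1,2,1]
Step 14: insert s at [21, 26, 32, 44] -> counters=[0,0,0,0,0,2,2,3,0,0,0,0,2,3,0,2,0,0,0,0,0,6,1,0,0,2,2,0,0,0,3,0,2,0,0,0,0,0,0,0,3,0,0,1,2,1,2,1]
Step 15: insert rc at [7, 13, 30, 40] -> counters=[0,0,0,0,0,2,2,4,0,0,0,0,2,4,0,2,0,0,0,0,0,6,1,0,0,2,2,0,0,0,4,0,2,0,0,0,0,0,0,0,4,0,0,1,2,1,2,1]
Step 16: delete rc at [7, 13, 30, 40] -> counters=[0,0,0,0,0,2,2,3,0,0,0,0,2,3,0,2,0,0,0,0,0,6,1,0,0,2,2,0,0,0,3,0,2,0,0,0,0,0,0,0,3,0,0,1,2,1,2,1]
Step 17: insert s at [21, 26, 32, 44] -> counters=[0,0,0,0,0,2,2,3,0,0,0,0,2,3,0,2,0,0,0,0,0,7,1,0,0,2,3,0,0,0,3,0,3,0,0,0,0,0,0,0,3,0,0,1,3,1,2,1]
Query vy: check counters[6]=2 counters[15]=2 counters[25]=2 counters[31]=0 -> no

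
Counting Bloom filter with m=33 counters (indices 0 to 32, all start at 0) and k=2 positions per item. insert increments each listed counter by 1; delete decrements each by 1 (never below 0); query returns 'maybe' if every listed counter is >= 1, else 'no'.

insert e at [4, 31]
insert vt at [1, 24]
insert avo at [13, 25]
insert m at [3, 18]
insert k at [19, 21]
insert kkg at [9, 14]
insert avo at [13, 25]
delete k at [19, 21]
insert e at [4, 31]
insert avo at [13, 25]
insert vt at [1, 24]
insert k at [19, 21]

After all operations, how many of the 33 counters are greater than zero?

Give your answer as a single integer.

Answer: 12

Derivation:
Step 1: insert e at [4, 31] -> counters=[0,0,0,0,1,0,0,0,0,0,0,0,0,0,0,0,0,0,0,0,0,0,0,0,0,0,0,0,0,0,0,1,0]
Step 2: insert vt at [1, 24] -> counters=[0,1,0,0,1,0,0,0,0,0,0,0,0,0,0,0,0,0,0,0,0,0,0,0,1,0,0,0,0,0,0,1,0]
Step 3: insert avo at [13, 25] -> counters=[0,1,0,0,1,0,0,0,0,0,0,0,0,1,0,0,0,0,0,0,0,0,0,0,1,1,0,0,0,0,0,1,0]
Step 4: insert m at [3, 18] -> counters=[0,1,0,1,1,0,0,0,0,0,0,0,0,1,0,0,0,0,1,0,0,0,0,0,1,1,0,0,0,0,0,1,0]
Step 5: insert k at [19, 21] -> counters=[0,1,0,1,1,0,0,0,0,0,0,0,0,1,0,0,0,0,1,1,0,1,0,0,1,1,0,0,0,0,0,1,0]
Step 6: insert kkg at [9, 14] -> counters=[0,1,0,1,1,0,0,0,0,1,0,0,0,1,1,0,0,0,1,1,0,1,0,0,1,1,0,0,0,0,0,1,0]
Step 7: insert avo at [13, 25] -> counters=[0,1,0,1,1,0,0,0,0,1,0,0,0,2,1,0,0,0,1,1,0,1,0,0,1,2,0,0,0,0,0,1,0]
Step 8: delete k at [19, 21] -> counters=[0,1,0,1,1,0,0,0,0,1,0,0,0,2,1,0,0,0,1,0,0,0,0,0,1,2,0,0,0,0,0,1,0]
Step 9: insert e at [4, 31] -> counters=[0,1,0,1,2,0,0,0,0,1,0,0,0,2,1,0,0,0,1,0,0,0,0,0,1,2,0,0,0,0,0,2,0]
Step 10: insert avo at [13, 25] -> counters=[0,1,0,1,2,0,0,0,0,1,0,0,0,3,1,0,0,0,1,0,0,0,0,0,1,3,0,0,0,0,0,2,0]
Step 11: insert vt at [1, 24] -> counters=[0,2,0,1,2,0,0,0,0,1,0,0,0,3,1,0,0,0,1,0,0,0,0,0,2,3,0,0,0,0,0,2,0]
Step 12: insert k at [19, 21] -> counters=[0,2,0,1,2,0,0,0,0,1,0,0,0,3,1,0,0,0,1,1,0,1,0,0,2,3,0,0,0,0,0,2,0]
Final counters=[0,2,0,1,2,0,0,0,0,1,0,0,0,3,1,0,0,0,1,1,0,1,0,0,2,3,0,0,0,0,0,2,0] -> 12 nonzero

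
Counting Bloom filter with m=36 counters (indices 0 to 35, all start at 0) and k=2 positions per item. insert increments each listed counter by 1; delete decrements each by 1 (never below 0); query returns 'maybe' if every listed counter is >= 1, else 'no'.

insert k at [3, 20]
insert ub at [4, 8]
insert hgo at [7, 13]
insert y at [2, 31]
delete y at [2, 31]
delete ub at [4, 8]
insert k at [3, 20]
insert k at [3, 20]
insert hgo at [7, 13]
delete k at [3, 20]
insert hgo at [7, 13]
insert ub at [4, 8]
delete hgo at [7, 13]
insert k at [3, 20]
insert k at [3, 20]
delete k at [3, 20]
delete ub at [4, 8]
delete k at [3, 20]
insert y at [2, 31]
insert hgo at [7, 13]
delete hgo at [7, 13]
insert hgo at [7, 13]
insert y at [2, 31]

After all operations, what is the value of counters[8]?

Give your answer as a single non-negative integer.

Answer: 0

Derivation:
Step 1: insert k at [3, 20] -> counters=[0,0,0,1,0,0,0,0,0,0,0,0,0,0,0,0,0,0,0,0,1,0,0,0,0,0,0,0,0,0,0,0,0,0,0,0]
Step 2: insert ub at [4, 8] -> counters=[0,0,0,1,1,0,0,0,1,0,0,0,0,0,0,0,0,0,0,0,1,0,0,0,0,0,0,0,0,0,0,0,0,0,0,0]
Step 3: insert hgo at [7, 13] -> counters=[0,0,0,1,1,0,0,1,1,0,0,0,0,1,0,0,0,0,0,0,1,0,0,0,0,0,0,0,0,0,0,0,0,0,0,0]
Step 4: insert y at [2, 31] -> counters=[0,0,1,1,1,0,0,1,1,0,0,0,0,1,0,0,0,0,0,0,1,0,0,0,0,0,0,0,0,0,0,1,0,0,0,0]
Step 5: delete y at [2, 31] -> counters=[0,0,0,1,1,0,0,1,1,0,0,0,0,1,0,0,0,0,0,0,1,0,0,0,0,0,0,0,0,0,0,0,0,0,0,0]
Step 6: delete ub at [4, 8] -> counters=[0,0,0,1,0,0,0,1,0,0,0,0,0,1,0,0,0,0,0,0,1,0,0,0,0,0,0,0,0,0,0,0,0,0,0,0]
Step 7: insert k at [3, 20] -> counters=[0,0,0,2,0,0,0,1,0,0,0,0,0,1,0,0,0,0,0,0,2,0,0,0,0,0,0,0,0,0,0,0,0,0,0,0]
Step 8: insert k at [3, 20] -> counters=[0,0,0,3,0,0,0,1,0,0,0,0,0,1,0,0,0,0,0,0,3,0,0,0,0,0,0,0,0,0,0,0,0,0,0,0]
Step 9: insert hgo at [7, 13] -> counters=[0,0,0,3,0,0,0,2,0,0,0,0,0,2,0,0,0,0,0,0,3,0,0,0,0,0,0,0,0,0,0,0,0,0,0,0]
Step 10: delete k at [3, 20] -> counters=[0,0,0,2,0,0,0,2,0,0,0,0,0,2,0,0,0,0,0,0,2,0,0,0,0,0,0,0,0,0,0,0,0,0,0,0]
Step 11: insert hgo at [7, 13] -> counters=[0,0,0,2,0,0,0,3,0,0,0,0,0,3,0,0,0,0,0,0,2,0,0,0,0,0,0,0,0,0,0,0,0,0,0,0]
Step 12: insert ub at [4, 8] -> counters=[0,0,0,2,1,0,0,3,1,0,0,0,0,3,0,0,0,0,0,0,2,0,0,0,0,0,0,0,0,0,0,0,0,0,0,0]
Step 13: delete hgo at [7, 13] -> counters=[0,0,0,2,1,0,0,2,1,0,0,0,0,2,0,0,0,0,0,0,2,0,0,0,0,0,0,0,0,0,0,0,0,0,0,0]
Step 14: insert k at [3, 20] -> counters=[0,0,0,3,1,0,0,2,1,0,0,0,0,2,0,0,0,0,0,0,3,0,0,0,0,0,0,0,0,0,0,0,0,0,0,0]
Step 15: insert k at [3, 20] -> counters=[0,0,0,4,1,0,0,2,1,0,0,0,0,2,0,0,0,0,0,0,4,0,0,0,0,0,0,0,0,0,0,0,0,0,0,0]
Step 16: delete k at [3, 20] -> counters=[0,0,0,3,1,0,0,2,1,0,0,0,0,2,0,0,0,0,0,0,3,0,0,0,0,0,0,0,0,0,0,0,0,0,0,0]
Step 17: delete ub at [4, 8] -> counters=[0,0,0,3,0,0,0,2,0,0,0,0,0,2,0,0,0,0,0,0,3,0,0,0,0,0,0,0,0,0,0,0,0,0,0,0]
Step 18: delete k at [3, 20] -> counters=[0,0,0,2,0,0,0,2,0,0,0,0,0,2,0,0,0,0,0,0,2,0,0,0,0,0,0,0,0,0,0,0,0,0,0,0]
Step 19: insert y at [2, 31] -> counters=[0,0,1,2,0,0,0,2,0,0,0,0,0,2,0,0,0,0,0,0,2,0,0,0,0,0,0,0,0,0,0,1,0,0,0,0]
Step 20: insert hgo at [7, 13] -> counters=[0,0,1,2,0,0,0,3,0,0,0,0,0,3,0,0,0,0,0,0,2,0,0,0,0,0,0,0,0,0,0,1,0,0,0,0]
Step 21: delete hgo at [7, 13] -> counters=[0,0,1,2,0,0,0,2,0,0,0,0,0,2,0,0,0,0,0,0,2,0,0,0,0,0,0,0,0,0,0,1,0,0,0,0]
Step 22: insert hgo at [7, 13] -> counters=[0,0,1,2,0,0,0,3,0,0,0,0,0,3,0,0,0,0,0,0,2,0,0,0,0,0,0,0,0,0,0,1,0,0,0,0]
Step 23: insert y at [2, 31] -> counters=[0,0,2,2,0,0,0,3,0,0,0,0,0,3,0,0,0,0,0,0,2,0,0,0,0,0,0,0,0,0,0,2,0,0,0,0]
Final counters=[0,0,2,2,0,0,0,3,0,0,0,0,0,3,0,0,0,0,0,0,2,0,0,0,0,0,0,0,0,0,0,2,0,0,0,0] -> counters[8]=0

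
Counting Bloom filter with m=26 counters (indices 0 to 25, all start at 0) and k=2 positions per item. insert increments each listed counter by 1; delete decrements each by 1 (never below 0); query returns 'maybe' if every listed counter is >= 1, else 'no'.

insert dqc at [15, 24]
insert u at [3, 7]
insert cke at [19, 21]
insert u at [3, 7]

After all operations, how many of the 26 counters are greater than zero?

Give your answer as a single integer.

Answer: 6

Derivation:
Step 1: insert dqc at [15, 24] -> counters=[0,0,0,0,0,0,0,0,0,0,0,0,0,0,0,1,0,0,0,0,0,0,0,0,1,0]
Step 2: insert u at [3, 7] -> counters=[0,0,0,1,0,0,0,1,0,0,0,0,0,0,0,1,0,0,0,0,0,0,0,0,1,0]
Step 3: insert cke at [19, 21] -> counters=[0,0,0,1,0,0,0,1,0,0,0,0,0,0,0,1,0,0,0,1,0,1,0,0,1,0]
Step 4: insert u at [3, 7] -> counters=[0,0,0,2,0,0,0,2,0,0,0,0,0,0,0,1,0,0,0,1,0,1,0,0,1,0]
Final counters=[0,0,0,2,0,0,0,2,0,0,0,0,0,0,0,1,0,0,0,1,0,1,0,0,1,0] -> 6 nonzero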